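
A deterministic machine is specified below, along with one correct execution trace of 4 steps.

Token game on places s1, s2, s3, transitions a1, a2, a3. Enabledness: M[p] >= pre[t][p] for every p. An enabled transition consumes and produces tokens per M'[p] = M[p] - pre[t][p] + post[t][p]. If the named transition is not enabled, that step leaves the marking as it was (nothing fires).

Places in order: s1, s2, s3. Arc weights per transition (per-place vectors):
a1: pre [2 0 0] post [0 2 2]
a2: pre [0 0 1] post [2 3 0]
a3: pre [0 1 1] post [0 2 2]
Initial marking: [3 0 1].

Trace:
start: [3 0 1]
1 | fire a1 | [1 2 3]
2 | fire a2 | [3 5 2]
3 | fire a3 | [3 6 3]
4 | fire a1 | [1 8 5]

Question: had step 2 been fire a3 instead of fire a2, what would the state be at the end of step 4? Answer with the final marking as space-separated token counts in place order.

1 4 5

(re-executing from step 2 with the substitution; state before step 2: [1 2 3])
2 | fire a3 | [1 3 4]
3 | fire a3 | [1 4 5]
4 | fire a1 | [1 4 5]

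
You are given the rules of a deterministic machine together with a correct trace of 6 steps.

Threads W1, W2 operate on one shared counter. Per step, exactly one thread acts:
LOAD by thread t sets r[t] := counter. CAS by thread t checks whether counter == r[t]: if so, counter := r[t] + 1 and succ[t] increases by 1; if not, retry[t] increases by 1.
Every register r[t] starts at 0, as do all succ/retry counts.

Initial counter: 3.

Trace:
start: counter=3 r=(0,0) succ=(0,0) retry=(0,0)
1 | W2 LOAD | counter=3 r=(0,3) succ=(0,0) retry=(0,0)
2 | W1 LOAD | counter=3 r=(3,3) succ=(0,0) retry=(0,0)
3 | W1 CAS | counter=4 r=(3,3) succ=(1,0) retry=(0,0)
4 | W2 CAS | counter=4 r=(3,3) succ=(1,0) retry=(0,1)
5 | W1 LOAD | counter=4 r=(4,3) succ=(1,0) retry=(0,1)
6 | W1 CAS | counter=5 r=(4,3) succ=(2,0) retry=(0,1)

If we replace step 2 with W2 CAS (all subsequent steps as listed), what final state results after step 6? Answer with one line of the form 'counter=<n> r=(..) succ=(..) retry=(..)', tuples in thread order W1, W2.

(re-executing from step 2 with the substitution; state before step 2: counter=3 r=(0,3) succ=(0,0) retry=(0,0))
2 | W2 CAS | counter=4 r=(0,3) succ=(0,1) retry=(0,0)
3 | W1 CAS | counter=4 r=(0,3) succ=(0,1) retry=(1,0)
4 | W2 CAS | counter=4 r=(0,3) succ=(0,1) retry=(1,1)
5 | W1 LOAD | counter=4 r=(4,3) succ=(0,1) retry=(1,1)
6 | W1 CAS | counter=5 r=(4,3) succ=(1,1) retry=(1,1)

counter=5 r=(4,3) succ=(1,1) retry=(1,1)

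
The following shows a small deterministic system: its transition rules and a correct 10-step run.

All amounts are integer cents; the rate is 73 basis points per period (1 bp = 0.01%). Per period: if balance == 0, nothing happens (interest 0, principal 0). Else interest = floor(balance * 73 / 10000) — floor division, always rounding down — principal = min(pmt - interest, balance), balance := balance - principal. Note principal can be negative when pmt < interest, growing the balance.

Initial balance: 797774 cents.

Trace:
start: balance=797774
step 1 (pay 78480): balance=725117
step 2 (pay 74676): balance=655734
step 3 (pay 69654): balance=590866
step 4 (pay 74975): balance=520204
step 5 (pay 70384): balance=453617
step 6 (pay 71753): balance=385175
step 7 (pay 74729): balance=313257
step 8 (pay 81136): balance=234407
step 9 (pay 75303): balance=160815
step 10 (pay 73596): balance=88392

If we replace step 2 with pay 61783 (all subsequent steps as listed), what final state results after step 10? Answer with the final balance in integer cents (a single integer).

(re-executing from step 2 with the substitution; state before step 2: balance=725117)
step 2 (pay 61783): balance=668627
step 3 (pay 69654): balance=603853
step 4 (pay 74975): balance=533286
step 5 (pay 70384): balance=466794
step 6 (pay 71753): balance=398448
step 7 (pay 74729): balance=326627
step 8 (pay 81136): balance=247875
step 9 (pay 75303): balance=174381
step 10 (pay 73596): balance=102057

102057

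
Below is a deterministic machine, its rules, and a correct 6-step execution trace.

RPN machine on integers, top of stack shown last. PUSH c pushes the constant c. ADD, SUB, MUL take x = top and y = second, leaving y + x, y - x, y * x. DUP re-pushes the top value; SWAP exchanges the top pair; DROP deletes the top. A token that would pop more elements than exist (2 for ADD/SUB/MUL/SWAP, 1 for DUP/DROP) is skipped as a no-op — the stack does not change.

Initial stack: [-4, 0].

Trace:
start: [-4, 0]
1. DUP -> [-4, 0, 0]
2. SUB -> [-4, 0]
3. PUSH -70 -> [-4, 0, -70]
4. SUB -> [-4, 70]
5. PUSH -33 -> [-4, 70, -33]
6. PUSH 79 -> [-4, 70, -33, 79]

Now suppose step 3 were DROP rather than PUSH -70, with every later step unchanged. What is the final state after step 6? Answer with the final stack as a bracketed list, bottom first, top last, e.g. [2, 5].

[-4, -33, 79]

(re-executing from step 3 with the substitution; state before step 3: [-4, 0])
3. DROP -> [-4]
4. SUB -> [-4]
5. PUSH -33 -> [-4, -33]
6. PUSH 79 -> [-4, -33, 79]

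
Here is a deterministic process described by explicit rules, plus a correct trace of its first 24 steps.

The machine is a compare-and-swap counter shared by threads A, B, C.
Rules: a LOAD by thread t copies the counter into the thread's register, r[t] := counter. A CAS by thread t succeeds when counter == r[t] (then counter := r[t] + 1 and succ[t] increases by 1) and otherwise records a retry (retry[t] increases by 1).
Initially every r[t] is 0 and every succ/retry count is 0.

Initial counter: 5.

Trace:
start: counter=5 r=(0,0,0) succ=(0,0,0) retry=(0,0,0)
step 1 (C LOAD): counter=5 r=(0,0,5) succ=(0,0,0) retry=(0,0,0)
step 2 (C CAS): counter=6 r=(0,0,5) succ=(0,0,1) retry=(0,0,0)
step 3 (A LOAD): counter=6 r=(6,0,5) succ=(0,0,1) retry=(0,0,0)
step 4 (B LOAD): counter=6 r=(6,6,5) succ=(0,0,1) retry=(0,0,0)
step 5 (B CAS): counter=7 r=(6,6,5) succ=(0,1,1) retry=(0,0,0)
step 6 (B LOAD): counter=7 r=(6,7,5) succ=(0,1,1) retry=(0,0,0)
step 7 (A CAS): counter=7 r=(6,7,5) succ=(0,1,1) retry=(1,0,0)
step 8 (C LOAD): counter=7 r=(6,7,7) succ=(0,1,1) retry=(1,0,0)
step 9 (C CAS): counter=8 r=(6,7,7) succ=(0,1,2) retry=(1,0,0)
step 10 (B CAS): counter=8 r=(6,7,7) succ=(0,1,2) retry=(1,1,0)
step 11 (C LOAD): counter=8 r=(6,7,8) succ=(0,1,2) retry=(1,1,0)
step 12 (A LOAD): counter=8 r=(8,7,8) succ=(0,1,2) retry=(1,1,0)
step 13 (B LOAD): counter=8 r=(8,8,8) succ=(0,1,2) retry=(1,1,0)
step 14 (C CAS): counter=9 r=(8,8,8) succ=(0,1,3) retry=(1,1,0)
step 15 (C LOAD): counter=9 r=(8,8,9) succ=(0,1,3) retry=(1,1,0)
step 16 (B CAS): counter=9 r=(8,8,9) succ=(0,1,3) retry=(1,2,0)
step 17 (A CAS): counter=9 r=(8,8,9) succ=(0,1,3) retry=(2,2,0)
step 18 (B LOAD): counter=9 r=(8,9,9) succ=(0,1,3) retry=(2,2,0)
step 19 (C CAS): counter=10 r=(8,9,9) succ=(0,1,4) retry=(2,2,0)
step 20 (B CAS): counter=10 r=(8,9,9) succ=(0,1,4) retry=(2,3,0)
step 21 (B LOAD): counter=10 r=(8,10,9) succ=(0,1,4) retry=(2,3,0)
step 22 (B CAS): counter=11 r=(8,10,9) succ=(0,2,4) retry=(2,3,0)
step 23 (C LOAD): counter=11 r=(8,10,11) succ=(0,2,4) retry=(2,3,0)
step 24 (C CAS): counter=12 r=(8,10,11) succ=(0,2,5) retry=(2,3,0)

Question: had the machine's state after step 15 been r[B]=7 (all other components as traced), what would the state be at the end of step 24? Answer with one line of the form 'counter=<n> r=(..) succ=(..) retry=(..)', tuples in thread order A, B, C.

counter=12 r=(8,10,11) succ=(0,2,5) retry=(2,3,0)

state after step 15 := counter=9 r=(8,7,9) succ=(0,1,3) retry=(1,1,0)
step 16 (B CAS): counter=9 r=(8,7,9) succ=(0,1,3) retry=(1,2,0)
step 17 (A CAS): counter=9 r=(8,7,9) succ=(0,1,3) retry=(2,2,0)
step 18 (B LOAD): counter=9 r=(8,9,9) succ=(0,1,3) retry=(2,2,0)
step 19 (C CAS): counter=10 r=(8,9,9) succ=(0,1,4) retry=(2,2,0)
step 20 (B CAS): counter=10 r=(8,9,9) succ=(0,1,4) retry=(2,3,0)
step 21 (B LOAD): counter=10 r=(8,10,9) succ=(0,1,4) retry=(2,3,0)
step 22 (B CAS): counter=11 r=(8,10,9) succ=(0,2,4) retry=(2,3,0)
step 23 (C LOAD): counter=11 r=(8,10,11) succ=(0,2,4) retry=(2,3,0)
step 24 (C CAS): counter=12 r=(8,10,11) succ=(0,2,5) retry=(2,3,0)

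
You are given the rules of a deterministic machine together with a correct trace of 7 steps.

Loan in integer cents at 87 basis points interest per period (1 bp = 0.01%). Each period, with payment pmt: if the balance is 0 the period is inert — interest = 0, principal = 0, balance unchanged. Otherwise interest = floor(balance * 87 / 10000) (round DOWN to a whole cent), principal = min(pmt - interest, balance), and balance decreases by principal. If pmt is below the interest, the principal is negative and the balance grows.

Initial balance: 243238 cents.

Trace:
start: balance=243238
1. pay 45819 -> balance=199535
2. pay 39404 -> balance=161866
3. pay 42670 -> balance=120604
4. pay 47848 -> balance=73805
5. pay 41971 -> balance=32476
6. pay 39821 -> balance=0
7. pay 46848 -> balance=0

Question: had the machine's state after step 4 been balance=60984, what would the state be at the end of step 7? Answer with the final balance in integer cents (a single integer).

state after step 4 := balance=60984
5. pay 41971 -> balance=19543
6. pay 39821 -> balance=0
7. pay 46848 -> balance=0

0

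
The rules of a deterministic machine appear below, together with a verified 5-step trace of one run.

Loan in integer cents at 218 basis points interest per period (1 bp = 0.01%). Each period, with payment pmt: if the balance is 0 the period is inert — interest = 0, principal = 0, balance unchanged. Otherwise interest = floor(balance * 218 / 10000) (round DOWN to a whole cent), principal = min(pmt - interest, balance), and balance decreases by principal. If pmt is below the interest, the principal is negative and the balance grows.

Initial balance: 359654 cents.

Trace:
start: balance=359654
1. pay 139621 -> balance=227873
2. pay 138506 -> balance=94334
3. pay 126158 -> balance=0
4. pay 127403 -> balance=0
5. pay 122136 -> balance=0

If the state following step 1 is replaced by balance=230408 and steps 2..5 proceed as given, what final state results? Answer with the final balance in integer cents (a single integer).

state after step 1 := balance=230408
2. pay 138506 -> balance=96924
3. pay 126158 -> balance=0
4. pay 127403 -> balance=0
5. pay 122136 -> balance=0

0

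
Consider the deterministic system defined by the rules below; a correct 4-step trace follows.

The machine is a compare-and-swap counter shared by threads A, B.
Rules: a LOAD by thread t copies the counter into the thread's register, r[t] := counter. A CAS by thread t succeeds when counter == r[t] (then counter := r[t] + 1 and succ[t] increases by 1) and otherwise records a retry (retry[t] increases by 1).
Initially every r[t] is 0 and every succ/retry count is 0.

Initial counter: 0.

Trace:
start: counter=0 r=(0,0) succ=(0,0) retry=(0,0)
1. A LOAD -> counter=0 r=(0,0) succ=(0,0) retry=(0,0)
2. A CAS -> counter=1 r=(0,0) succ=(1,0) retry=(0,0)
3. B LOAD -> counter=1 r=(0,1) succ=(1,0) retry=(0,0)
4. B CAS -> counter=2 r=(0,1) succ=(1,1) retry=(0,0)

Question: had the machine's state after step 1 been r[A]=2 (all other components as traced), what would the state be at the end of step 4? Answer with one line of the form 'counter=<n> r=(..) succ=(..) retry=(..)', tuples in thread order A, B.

state after step 1 := counter=0 r=(2,0) succ=(0,0) retry=(0,0)
2. A CAS -> counter=0 r=(2,0) succ=(0,0) retry=(1,0)
3. B LOAD -> counter=0 r=(2,0) succ=(0,0) retry=(1,0)
4. B CAS -> counter=1 r=(2,0) succ=(0,1) retry=(1,0)

counter=1 r=(2,0) succ=(0,1) retry=(1,0)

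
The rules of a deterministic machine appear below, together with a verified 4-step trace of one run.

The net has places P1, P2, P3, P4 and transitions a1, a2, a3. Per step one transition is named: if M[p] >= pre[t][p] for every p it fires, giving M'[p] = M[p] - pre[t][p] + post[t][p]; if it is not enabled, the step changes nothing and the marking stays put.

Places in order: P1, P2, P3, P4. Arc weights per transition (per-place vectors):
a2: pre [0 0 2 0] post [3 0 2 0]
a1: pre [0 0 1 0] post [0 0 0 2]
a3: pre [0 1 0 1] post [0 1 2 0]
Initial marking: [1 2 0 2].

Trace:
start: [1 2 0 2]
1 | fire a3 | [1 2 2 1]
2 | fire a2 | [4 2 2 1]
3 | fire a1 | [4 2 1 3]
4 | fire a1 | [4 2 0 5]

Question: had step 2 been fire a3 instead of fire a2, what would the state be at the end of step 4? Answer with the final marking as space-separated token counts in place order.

1 2 2 4

(re-executing from step 2 with the substitution; state before step 2: [1 2 2 1])
2 | fire a3 | [1 2 4 0]
3 | fire a1 | [1 2 3 2]
4 | fire a1 | [1 2 2 4]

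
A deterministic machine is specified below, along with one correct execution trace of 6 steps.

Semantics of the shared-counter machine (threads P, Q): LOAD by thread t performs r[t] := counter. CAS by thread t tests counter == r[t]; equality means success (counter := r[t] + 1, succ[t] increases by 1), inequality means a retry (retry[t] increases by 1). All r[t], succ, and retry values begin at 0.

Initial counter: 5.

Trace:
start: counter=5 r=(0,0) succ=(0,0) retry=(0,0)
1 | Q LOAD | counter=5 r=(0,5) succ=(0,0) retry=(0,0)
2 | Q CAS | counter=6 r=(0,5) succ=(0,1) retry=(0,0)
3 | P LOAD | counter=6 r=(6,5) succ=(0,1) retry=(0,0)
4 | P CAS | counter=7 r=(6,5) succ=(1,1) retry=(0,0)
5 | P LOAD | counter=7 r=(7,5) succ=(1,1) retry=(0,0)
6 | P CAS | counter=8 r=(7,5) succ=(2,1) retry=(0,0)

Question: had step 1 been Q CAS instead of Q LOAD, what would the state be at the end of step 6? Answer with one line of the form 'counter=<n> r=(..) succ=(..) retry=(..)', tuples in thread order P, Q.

counter=7 r=(6,0) succ=(2,0) retry=(0,2)

(re-executing from step 1 with the substitution; state before step 1: counter=5 r=(0,0) succ=(0,0) retry=(0,0))
1 | Q CAS | counter=5 r=(0,0) succ=(0,0) retry=(0,1)
2 | Q CAS | counter=5 r=(0,0) succ=(0,0) retry=(0,2)
3 | P LOAD | counter=5 r=(5,0) succ=(0,0) retry=(0,2)
4 | P CAS | counter=6 r=(5,0) succ=(1,0) retry=(0,2)
5 | P LOAD | counter=6 r=(6,0) succ=(1,0) retry=(0,2)
6 | P CAS | counter=7 r=(6,0) succ=(2,0) retry=(0,2)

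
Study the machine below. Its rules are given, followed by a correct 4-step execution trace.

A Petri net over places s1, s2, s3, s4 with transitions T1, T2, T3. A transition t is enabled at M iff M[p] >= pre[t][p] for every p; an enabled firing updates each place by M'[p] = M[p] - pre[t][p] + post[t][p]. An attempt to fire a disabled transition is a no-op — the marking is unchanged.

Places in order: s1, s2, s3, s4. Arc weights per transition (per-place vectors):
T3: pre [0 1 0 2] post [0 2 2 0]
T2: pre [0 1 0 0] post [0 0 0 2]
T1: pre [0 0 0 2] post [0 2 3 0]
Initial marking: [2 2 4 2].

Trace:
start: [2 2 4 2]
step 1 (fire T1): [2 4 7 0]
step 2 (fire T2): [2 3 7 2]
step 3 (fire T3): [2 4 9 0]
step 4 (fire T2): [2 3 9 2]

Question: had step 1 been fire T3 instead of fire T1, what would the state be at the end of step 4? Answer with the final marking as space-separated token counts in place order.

(re-executing from step 1 with the substitution; state before step 1: [2 2 4 2])
step 1 (fire T3): [2 3 6 0]
step 2 (fire T2): [2 2 6 2]
step 3 (fire T3): [2 3 8 0]
step 4 (fire T2): [2 2 8 2]

2 2 8 2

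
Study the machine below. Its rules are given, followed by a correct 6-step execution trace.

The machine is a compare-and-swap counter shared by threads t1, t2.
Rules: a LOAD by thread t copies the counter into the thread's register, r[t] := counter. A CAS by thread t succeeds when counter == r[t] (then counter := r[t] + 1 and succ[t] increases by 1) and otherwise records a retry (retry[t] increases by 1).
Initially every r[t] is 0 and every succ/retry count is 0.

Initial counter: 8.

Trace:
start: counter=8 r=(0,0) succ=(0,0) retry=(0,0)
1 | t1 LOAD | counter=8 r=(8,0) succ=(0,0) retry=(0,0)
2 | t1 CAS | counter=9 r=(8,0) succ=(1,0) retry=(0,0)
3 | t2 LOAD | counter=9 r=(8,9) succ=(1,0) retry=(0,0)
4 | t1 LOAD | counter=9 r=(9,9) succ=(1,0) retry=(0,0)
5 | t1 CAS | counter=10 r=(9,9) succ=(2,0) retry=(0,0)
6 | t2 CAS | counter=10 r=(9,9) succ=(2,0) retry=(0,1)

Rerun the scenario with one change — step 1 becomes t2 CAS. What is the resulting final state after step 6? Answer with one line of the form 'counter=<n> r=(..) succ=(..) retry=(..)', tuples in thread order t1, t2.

counter=9 r=(8,8) succ=(1,0) retry=(1,2)

(re-executing from step 1 with the substitution; state before step 1: counter=8 r=(0,0) succ=(0,0) retry=(0,0))
1 | t2 CAS | counter=8 r=(0,0) succ=(0,0) retry=(0,1)
2 | t1 CAS | counter=8 r=(0,0) succ=(0,0) retry=(1,1)
3 | t2 LOAD | counter=8 r=(0,8) succ=(0,0) retry=(1,1)
4 | t1 LOAD | counter=8 r=(8,8) succ=(0,0) retry=(1,1)
5 | t1 CAS | counter=9 r=(8,8) succ=(1,0) retry=(1,1)
6 | t2 CAS | counter=9 r=(8,8) succ=(1,0) retry=(1,2)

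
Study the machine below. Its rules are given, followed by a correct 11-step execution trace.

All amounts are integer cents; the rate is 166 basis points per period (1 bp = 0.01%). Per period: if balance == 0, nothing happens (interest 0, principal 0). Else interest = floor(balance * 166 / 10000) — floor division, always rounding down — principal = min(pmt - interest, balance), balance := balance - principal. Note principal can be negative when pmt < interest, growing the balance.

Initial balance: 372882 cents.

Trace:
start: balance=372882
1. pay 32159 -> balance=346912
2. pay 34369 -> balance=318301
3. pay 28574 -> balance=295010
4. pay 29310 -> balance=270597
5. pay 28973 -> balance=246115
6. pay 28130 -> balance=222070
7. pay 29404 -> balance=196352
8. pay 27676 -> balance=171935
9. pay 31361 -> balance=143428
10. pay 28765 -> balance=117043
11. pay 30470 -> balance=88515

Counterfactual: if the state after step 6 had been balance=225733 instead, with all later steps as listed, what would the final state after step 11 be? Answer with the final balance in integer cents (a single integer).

state after step 6 := balance=225733
7. pay 29404 -> balance=200076
8. pay 27676 -> balance=175721
9. pay 31361 -> balance=147276
10. pay 28765 -> balance=120955
11. pay 30470 -> balance=92492

92492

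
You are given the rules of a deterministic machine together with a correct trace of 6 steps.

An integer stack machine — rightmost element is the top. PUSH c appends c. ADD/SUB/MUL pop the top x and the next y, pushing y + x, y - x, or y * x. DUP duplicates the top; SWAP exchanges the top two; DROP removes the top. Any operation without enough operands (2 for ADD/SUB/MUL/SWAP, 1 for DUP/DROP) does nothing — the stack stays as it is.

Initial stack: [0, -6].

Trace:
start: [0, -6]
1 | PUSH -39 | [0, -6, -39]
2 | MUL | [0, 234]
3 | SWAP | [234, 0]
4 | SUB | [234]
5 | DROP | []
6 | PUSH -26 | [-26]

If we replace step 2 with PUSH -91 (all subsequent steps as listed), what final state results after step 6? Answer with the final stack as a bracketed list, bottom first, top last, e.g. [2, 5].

[0, -6, -26]

(re-executing from step 2 with the substitution; state before step 2: [0, -6, -39])
2 | PUSH -91 | [0, -6, -39, -91]
3 | SWAP | [0, -6, -91, -39]
4 | SUB | [0, -6, -52]
5 | DROP | [0, -6]
6 | PUSH -26 | [0, -6, -26]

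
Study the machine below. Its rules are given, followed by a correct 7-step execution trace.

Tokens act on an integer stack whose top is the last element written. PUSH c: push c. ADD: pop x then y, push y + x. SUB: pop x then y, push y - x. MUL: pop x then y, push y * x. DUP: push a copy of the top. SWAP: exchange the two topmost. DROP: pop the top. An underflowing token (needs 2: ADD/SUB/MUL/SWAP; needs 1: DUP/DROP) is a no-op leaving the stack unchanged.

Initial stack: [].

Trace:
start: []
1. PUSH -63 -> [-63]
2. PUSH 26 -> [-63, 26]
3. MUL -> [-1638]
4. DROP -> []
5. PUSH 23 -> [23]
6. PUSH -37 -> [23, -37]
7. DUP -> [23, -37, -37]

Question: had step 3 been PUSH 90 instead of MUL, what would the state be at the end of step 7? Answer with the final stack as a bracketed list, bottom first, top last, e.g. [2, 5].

(re-executing from step 3 with the substitution; state before step 3: [-63, 26])
3. PUSH 90 -> [-63, 26, 90]
4. DROP -> [-63, 26]
5. PUSH 23 -> [-63, 26, 23]
6. PUSH -37 -> [-63, 26, 23, -37]
7. DUP -> [-63, 26, 23, -37, -37]

[-63, 26, 23, -37, -37]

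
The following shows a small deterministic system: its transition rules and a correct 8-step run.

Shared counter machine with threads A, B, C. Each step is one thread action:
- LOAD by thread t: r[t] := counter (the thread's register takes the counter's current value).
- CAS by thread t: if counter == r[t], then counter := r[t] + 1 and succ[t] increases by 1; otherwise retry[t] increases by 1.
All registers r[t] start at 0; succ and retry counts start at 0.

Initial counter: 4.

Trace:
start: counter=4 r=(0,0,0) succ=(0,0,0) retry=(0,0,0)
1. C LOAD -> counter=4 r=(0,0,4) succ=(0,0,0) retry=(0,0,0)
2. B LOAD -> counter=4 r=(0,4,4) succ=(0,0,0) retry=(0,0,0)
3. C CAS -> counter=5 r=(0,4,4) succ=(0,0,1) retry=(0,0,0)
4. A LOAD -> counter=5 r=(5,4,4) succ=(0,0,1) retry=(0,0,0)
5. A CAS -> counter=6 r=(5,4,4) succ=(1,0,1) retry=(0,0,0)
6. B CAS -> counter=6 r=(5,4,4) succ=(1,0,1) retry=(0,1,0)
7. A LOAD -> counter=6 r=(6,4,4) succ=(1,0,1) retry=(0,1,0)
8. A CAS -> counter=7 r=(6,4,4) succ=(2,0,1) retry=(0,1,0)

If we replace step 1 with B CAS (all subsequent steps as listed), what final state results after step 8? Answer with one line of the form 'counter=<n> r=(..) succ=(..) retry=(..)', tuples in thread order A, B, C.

counter=6 r=(5,4,0) succ=(2,0,0) retry=(0,2,1)

(re-executing from step 1 with the substitution; state before step 1: counter=4 r=(0,0,0) succ=(0,0,0) retry=(0,0,0))
1. B CAS -> counter=4 r=(0,0,0) succ=(0,0,0) retry=(0,1,0)
2. B LOAD -> counter=4 r=(0,4,0) succ=(0,0,0) retry=(0,1,0)
3. C CAS -> counter=4 r=(0,4,0) succ=(0,0,0) retry=(0,1,1)
4. A LOAD -> counter=4 r=(4,4,0) succ=(0,0,0) retry=(0,1,1)
5. A CAS -> counter=5 r=(4,4,0) succ=(1,0,0) retry=(0,1,1)
6. B CAS -> counter=5 r=(4,4,0) succ=(1,0,0) retry=(0,2,1)
7. A LOAD -> counter=5 r=(5,4,0) succ=(1,0,0) retry=(0,2,1)
8. A CAS -> counter=6 r=(5,4,0) succ=(2,0,0) retry=(0,2,1)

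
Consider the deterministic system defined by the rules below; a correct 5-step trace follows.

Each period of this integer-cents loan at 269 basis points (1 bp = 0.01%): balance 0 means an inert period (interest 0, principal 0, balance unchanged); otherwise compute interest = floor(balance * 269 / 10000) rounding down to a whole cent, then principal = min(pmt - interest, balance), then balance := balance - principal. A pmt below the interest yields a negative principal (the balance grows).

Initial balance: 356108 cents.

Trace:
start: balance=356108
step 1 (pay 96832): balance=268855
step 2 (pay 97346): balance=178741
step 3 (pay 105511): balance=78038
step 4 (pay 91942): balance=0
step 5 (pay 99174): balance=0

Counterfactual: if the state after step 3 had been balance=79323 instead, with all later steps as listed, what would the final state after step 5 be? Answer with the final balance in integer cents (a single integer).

state after step 3 := balance=79323
step 4 (pay 91942): balance=0
step 5 (pay 99174): balance=0

0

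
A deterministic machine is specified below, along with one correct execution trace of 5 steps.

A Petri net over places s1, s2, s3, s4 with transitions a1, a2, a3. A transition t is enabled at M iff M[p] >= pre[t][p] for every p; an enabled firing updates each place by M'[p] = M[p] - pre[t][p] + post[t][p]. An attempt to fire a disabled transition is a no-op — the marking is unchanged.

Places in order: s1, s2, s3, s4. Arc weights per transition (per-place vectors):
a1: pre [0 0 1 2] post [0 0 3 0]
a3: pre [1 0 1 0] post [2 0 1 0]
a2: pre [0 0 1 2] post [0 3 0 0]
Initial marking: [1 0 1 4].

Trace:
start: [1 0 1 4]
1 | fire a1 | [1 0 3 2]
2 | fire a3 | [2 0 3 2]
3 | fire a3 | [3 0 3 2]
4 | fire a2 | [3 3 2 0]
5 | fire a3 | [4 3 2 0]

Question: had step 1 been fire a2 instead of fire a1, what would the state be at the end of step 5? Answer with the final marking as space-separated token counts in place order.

(re-executing from step 1 with the substitution; state before step 1: [1 0 1 4])
1 | fire a2 | [1 3 0 2]
2 | fire a3 | [1 3 0 2]
3 | fire a3 | [1 3 0 2]
4 | fire a2 | [1 3 0 2]
5 | fire a3 | [1 3 0 2]

1 3 0 2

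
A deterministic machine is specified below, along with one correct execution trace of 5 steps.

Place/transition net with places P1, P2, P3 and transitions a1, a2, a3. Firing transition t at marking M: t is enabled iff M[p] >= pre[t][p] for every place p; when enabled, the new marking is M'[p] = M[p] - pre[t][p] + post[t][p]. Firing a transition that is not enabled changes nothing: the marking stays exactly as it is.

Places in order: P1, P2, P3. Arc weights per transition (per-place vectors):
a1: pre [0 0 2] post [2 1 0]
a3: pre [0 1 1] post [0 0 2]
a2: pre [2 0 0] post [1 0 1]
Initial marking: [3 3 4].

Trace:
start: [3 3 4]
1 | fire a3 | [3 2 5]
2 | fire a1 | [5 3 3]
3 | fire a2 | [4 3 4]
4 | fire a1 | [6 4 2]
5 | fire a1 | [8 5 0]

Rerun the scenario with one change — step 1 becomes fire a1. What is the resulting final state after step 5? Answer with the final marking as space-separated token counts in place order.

6 5 1

(re-executing from step 1 with the substitution; state before step 1: [3 3 4])
1 | fire a1 | [5 4 2]
2 | fire a1 | [7 5 0]
3 | fire a2 | [6 5 1]
4 | fire a1 | [6 5 1]
5 | fire a1 | [6 5 1]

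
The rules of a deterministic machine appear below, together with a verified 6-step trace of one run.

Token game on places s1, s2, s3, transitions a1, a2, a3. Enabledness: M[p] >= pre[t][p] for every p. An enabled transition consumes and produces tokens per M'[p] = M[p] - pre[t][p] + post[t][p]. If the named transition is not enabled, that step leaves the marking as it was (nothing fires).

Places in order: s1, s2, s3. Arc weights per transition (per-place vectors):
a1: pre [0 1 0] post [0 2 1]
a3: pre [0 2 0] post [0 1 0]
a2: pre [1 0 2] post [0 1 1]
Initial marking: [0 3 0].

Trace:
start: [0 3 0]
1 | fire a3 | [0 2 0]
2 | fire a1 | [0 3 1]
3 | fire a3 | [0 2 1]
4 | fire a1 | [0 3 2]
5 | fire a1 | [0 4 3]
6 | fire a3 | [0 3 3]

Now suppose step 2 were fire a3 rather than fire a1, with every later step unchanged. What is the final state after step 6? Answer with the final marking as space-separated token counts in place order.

0 2 2

(re-executing from step 2 with the substitution; state before step 2: [0 2 0])
2 | fire a3 | [0 1 0]
3 | fire a3 | [0 1 0]
4 | fire a1 | [0 2 1]
5 | fire a1 | [0 3 2]
6 | fire a3 | [0 2 2]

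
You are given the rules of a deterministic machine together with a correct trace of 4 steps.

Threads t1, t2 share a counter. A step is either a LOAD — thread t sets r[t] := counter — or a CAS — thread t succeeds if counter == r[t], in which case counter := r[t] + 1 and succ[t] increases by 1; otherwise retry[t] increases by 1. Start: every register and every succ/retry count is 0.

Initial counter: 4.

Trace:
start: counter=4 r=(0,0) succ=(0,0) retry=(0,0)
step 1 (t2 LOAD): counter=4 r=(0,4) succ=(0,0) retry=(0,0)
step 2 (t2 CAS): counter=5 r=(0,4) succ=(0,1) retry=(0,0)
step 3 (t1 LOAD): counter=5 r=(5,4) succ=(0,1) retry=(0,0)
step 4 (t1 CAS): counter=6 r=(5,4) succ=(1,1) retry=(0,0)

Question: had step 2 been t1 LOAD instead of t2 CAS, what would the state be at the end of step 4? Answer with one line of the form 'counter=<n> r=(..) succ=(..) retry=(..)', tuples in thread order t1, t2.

counter=5 r=(4,4) succ=(1,0) retry=(0,0)

(re-executing from step 2 with the substitution; state before step 2: counter=4 r=(0,4) succ=(0,0) retry=(0,0))
step 2 (t1 LOAD): counter=4 r=(4,4) succ=(0,0) retry=(0,0)
step 3 (t1 LOAD): counter=4 r=(4,4) succ=(0,0) retry=(0,0)
step 4 (t1 CAS): counter=5 r=(4,4) succ=(1,0) retry=(0,0)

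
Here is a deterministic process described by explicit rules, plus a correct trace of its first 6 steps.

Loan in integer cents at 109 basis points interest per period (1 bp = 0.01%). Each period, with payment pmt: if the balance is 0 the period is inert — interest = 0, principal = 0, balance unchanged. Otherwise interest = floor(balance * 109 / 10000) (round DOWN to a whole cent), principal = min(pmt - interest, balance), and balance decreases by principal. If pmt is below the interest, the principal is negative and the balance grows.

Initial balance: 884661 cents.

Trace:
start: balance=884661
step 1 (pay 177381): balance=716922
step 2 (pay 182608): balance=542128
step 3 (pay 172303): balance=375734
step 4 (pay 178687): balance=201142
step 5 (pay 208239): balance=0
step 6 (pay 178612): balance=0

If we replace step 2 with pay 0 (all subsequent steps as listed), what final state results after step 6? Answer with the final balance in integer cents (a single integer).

(re-executing from step 2 with the substitution; state before step 2: balance=716922)
step 2 (pay 0): balance=724736
step 3 (pay 172303): balance=560332
step 4 (pay 178687): balance=387752
step 5 (pay 208239): balance=183739
step 6 (pay 178612): balance=7129

7129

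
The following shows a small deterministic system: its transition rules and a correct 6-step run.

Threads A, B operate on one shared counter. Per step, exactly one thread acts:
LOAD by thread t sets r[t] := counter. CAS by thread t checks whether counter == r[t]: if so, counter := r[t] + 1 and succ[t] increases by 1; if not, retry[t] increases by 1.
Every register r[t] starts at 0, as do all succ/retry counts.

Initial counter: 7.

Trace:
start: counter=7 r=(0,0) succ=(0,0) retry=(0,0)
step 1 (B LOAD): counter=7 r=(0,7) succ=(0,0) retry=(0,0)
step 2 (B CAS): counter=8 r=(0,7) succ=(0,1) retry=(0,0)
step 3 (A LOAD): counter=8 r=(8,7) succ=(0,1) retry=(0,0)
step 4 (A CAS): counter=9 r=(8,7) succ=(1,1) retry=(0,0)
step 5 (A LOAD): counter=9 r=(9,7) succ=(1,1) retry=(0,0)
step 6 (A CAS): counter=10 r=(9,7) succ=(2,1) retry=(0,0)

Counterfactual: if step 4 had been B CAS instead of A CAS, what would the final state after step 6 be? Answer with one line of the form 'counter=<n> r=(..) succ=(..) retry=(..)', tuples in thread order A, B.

(re-executing from step 4 with the substitution; state before step 4: counter=8 r=(8,7) succ=(0,1) retry=(0,0))
step 4 (B CAS): counter=8 r=(8,7) succ=(0,1) retry=(0,1)
step 5 (A LOAD): counter=8 r=(8,7) succ=(0,1) retry=(0,1)
step 6 (A CAS): counter=9 r=(8,7) succ=(1,1) retry=(0,1)

counter=9 r=(8,7) succ=(1,1) retry=(0,1)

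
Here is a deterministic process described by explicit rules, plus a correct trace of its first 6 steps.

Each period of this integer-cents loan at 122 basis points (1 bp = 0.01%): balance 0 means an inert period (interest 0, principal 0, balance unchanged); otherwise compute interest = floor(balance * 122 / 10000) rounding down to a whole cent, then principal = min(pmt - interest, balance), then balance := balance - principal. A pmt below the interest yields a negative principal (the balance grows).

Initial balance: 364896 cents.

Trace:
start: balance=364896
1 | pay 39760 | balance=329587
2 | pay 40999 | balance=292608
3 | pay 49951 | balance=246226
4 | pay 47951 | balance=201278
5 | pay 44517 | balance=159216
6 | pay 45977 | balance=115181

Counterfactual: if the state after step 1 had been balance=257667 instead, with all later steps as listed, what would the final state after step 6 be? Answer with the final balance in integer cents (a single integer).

38767

state after step 1 := balance=257667
2 | pay 40999 | balance=219811
3 | pay 49951 | balance=172541
4 | pay 47951 | balance=126695
5 | pay 44517 | balance=83723
6 | pay 45977 | balance=38767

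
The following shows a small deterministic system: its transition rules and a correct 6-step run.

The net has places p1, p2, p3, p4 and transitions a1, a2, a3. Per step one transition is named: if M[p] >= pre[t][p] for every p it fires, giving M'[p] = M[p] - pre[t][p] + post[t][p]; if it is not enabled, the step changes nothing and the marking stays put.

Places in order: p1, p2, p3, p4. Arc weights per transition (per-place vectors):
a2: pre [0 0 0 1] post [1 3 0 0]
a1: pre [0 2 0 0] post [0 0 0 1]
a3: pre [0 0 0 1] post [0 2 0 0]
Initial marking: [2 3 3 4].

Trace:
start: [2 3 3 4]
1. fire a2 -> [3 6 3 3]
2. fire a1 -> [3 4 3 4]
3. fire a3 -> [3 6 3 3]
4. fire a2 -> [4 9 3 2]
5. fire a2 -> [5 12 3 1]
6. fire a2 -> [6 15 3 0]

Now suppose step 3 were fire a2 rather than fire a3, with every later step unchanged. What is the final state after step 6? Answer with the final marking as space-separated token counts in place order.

(re-executing from step 3 with the substitution; state before step 3: [3 4 3 4])
3. fire a2 -> [4 7 3 3]
4. fire a2 -> [5 10 3 2]
5. fire a2 -> [6 13 3 1]
6. fire a2 -> [7 16 3 0]

7 16 3 0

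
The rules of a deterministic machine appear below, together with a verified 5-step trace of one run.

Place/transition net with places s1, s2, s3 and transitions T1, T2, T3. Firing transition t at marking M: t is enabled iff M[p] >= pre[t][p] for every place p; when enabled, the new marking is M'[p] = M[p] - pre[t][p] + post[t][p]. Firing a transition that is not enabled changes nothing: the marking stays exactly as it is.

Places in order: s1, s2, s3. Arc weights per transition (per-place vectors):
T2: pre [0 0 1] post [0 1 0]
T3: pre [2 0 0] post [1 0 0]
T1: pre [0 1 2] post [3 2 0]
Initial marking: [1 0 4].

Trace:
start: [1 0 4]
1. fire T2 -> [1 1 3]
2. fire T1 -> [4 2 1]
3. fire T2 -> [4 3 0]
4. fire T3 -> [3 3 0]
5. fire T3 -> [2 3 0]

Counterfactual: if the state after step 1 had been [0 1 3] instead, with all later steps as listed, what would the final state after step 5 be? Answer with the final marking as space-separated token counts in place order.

state after step 1 := [0 1 3]
2. fire T1 -> [3 2 1]
3. fire T2 -> [3 3 0]
4. fire T3 -> [2 3 0]
5. fire T3 -> [1 3 0]

1 3 0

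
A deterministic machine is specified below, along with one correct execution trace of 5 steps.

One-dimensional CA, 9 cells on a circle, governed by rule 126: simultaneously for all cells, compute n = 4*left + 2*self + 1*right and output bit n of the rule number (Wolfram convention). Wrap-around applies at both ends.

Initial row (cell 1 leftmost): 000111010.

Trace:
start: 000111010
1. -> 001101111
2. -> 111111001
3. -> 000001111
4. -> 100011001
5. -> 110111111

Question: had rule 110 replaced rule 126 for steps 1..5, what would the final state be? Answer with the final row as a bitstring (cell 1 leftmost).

(re-executing steps 1..5 under rule 110; state before step 1: 000111010)
1. -> 001101110
2. -> 011111010
3. -> 110001110
4. -> 110011011
5. -> 010111110

010111110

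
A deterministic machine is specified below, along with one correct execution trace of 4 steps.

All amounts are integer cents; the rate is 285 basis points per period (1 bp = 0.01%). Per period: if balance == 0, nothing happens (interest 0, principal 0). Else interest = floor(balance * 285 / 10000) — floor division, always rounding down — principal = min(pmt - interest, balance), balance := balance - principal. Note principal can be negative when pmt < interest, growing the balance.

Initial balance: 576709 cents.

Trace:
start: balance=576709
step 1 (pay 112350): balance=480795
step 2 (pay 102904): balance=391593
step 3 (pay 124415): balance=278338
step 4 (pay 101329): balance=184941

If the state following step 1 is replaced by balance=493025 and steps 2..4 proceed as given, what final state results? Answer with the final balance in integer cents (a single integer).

198247

state after step 1 := balance=493025
step 2 (pay 102904): balance=404172
step 3 (pay 124415): balance=291275
step 4 (pay 101329): balance=198247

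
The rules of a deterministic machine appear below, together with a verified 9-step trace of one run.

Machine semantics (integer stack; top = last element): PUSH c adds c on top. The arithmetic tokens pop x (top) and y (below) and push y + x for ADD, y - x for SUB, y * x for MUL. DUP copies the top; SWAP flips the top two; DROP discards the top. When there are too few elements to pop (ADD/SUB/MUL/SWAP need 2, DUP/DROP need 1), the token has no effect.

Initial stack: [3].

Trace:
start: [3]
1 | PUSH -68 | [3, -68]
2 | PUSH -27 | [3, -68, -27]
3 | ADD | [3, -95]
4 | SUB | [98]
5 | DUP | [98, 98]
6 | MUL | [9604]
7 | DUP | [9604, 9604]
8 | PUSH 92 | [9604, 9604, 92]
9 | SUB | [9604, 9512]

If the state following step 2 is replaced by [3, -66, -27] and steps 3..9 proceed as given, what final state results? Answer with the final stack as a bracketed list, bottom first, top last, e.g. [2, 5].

state after step 2 := [3, -66, -27]
3 | ADD | [3, -93]
4 | SUB | [96]
5 | DUP | [96, 96]
6 | MUL | [9216]
7 | DUP | [9216, 9216]
8 | PUSH 92 | [9216, 9216, 92]
9 | SUB | [9216, 9124]

[9216, 9124]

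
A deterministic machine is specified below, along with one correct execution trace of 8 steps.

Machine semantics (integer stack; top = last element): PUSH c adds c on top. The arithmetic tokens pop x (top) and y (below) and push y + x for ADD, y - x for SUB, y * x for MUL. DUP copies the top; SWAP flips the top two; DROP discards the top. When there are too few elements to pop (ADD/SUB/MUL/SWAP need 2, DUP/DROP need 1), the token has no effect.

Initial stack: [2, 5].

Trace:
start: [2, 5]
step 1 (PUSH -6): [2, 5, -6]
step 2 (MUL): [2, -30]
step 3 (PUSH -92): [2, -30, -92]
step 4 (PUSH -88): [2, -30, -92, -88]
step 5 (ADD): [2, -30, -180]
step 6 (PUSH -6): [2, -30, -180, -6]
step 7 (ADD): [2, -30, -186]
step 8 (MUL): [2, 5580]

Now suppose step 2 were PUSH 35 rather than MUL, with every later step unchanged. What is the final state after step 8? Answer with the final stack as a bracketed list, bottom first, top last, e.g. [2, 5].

(re-executing from step 2 with the substitution; state before step 2: [2, 5, -6])
step 2 (PUSH 35): [2, 5, -6, 35]
step 3 (PUSH -92): [2, 5, -6, 35, -92]
step 4 (PUSH -88): [2, 5, -6, 35, -92, -88]
step 5 (ADD): [2, 5, -6, 35, -180]
step 6 (PUSH -6): [2, 5, -6, 35, -180, -6]
step 7 (ADD): [2, 5, -6, 35, -186]
step 8 (MUL): [2, 5, -6, -6510]

[2, 5, -6, -6510]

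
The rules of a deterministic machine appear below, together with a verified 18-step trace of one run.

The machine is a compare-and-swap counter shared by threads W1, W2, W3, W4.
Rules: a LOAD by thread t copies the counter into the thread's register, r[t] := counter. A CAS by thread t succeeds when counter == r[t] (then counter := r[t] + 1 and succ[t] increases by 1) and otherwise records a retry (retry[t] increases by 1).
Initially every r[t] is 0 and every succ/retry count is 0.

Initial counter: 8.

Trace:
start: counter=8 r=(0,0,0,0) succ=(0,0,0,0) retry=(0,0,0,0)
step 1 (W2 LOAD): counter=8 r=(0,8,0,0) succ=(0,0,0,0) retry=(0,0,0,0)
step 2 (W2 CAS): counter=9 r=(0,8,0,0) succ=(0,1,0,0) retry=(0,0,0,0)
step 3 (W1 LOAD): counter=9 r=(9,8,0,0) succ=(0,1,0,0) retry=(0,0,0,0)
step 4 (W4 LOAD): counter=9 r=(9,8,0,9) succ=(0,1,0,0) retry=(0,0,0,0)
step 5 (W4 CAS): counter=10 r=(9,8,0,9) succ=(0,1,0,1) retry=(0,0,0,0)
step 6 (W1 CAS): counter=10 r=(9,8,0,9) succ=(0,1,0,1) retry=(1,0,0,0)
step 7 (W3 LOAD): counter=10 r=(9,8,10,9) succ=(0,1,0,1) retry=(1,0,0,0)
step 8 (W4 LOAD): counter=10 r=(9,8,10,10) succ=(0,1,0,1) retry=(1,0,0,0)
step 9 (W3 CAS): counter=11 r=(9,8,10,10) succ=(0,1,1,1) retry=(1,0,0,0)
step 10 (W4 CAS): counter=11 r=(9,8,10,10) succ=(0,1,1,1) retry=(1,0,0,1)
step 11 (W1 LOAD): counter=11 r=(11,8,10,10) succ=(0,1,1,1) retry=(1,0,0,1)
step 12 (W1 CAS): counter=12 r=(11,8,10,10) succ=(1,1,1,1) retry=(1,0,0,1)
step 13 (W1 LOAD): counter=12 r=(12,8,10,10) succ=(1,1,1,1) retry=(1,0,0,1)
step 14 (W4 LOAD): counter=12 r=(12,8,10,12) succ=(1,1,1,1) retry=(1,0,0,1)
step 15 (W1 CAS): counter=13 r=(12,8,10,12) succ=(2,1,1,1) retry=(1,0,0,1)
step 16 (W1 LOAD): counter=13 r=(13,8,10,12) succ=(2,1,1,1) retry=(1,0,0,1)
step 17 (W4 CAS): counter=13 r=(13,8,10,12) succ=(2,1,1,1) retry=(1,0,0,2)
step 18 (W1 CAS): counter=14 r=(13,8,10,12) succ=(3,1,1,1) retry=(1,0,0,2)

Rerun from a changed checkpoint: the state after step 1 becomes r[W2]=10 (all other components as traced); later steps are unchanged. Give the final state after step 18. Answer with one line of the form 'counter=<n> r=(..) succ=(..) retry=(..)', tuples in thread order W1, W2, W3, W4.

counter=13 r=(12,10,9,11) succ=(3,0,1,1) retry=(1,1,0,2)

state after step 1 := counter=8 r=(0,10,0,0) succ=(0,0,0,0) retry=(0,0,0,0)
step 2 (W2 CAS): counter=8 r=(0,10,0,0) succ=(0,0,0,0) retry=(0,1,0,0)
step 3 (W1 LOAD): counter=8 r=(8,10,0,0) succ=(0,0,0,0) retry=(0,1,0,0)
step 4 (W4 LOAD): counter=8 r=(8,10,0,8) succ=(0,0,0,0) retry=(0,1,0,0)
step 5 (W4 CAS): counter=9 r=(8,10,0,8) succ=(0,0,0,1) retry=(0,1,0,0)
step 6 (W1 CAS): counter=9 r=(8,10,0,8) succ=(0,0,0,1) retry=(1,1,0,0)
step 7 (W3 LOAD): counter=9 r=(8,10,9,8) succ=(0,0,0,1) retry=(1,1,0,0)
step 8 (W4 LOAD): counter=9 r=(8,10,9,9) succ=(0,0,0,1) retry=(1,1,0,0)
step 9 (W3 CAS): counter=10 r=(8,10,9,9) succ=(0,0,1,1) retry=(1,1,0,0)
step 10 (W4 CAS): counter=10 r=(8,10,9,9) succ=(0,0,1,1) retry=(1,1,0,1)
step 11 (W1 LOAD): counter=10 r=(10,10,9,9) succ=(0,0,1,1) retry=(1,1,0,1)
step 12 (W1 CAS): counter=11 r=(10,10,9,9) succ=(1,0,1,1) retry=(1,1,0,1)
step 13 (W1 LOAD): counter=11 r=(11,10,9,9) succ=(1,0,1,1) retry=(1,1,0,1)
step 14 (W4 LOAD): counter=11 r=(11,10,9,11) succ=(1,0,1,1) retry=(1,1,0,1)
step 15 (W1 CAS): counter=12 r=(11,10,9,11) succ=(2,0,1,1) retry=(1,1,0,1)
step 16 (W1 LOAD): counter=12 r=(12,10,9,11) succ=(2,0,1,1) retry=(1,1,0,1)
step 17 (W4 CAS): counter=12 r=(12,10,9,11) succ=(2,0,1,1) retry=(1,1,0,2)
step 18 (W1 CAS): counter=13 r=(12,10,9,11) succ=(3,0,1,1) retry=(1,1,0,2)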